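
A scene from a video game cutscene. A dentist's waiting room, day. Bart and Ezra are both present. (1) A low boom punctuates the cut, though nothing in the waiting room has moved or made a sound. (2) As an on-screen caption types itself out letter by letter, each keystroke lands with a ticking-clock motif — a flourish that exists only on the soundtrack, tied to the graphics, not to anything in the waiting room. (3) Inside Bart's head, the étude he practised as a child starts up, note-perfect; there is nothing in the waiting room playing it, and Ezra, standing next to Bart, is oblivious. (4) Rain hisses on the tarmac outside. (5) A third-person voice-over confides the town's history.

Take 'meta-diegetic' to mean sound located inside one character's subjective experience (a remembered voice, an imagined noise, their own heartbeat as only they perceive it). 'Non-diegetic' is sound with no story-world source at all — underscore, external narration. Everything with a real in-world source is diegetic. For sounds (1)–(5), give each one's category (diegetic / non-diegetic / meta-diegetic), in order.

non-diegetic, non-diegetic, meta-diegetic, diegetic, non-diegetic

Sound (1): it's a sound-design accent with no in-world source; no one in the scene can hear it, so non-diegetic.
(2) it accompanies on-screen graphics, not anything inside the story world → non-diegetic.
Sound (3): the music is a memory playing inside Bart's mind alone; no real-world source, Ezra can't hear it, so meta-diegetic.
(4) is diegetic: rain is part of the location's real environment.
(5) is non-diegetic: external voice-over — not a character, not heard by anyone in the scene.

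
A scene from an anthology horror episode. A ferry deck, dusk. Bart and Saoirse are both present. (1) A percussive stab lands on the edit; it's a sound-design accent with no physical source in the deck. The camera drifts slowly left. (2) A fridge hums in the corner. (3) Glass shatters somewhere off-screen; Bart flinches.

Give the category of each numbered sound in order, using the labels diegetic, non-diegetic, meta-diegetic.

(1) is non-diegetic: it's a sound-design accent with no in-world source; no one in the scene can hear it.
Sound (2): ambient/room sound belonging to the story's physical space, so diegetic.
(3) is diegetic: an in-world source (glass); characters could hear it.

non-diegetic, diegetic, diegetic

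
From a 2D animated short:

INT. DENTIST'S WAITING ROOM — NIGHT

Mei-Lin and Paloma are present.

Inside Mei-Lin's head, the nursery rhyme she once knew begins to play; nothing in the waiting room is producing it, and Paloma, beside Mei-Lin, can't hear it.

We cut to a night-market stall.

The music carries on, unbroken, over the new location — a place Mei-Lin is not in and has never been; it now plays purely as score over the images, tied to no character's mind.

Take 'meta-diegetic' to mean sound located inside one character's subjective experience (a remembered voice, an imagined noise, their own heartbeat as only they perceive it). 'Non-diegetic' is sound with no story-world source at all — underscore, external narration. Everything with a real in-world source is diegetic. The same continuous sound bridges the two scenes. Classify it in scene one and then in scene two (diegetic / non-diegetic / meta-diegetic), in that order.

Scene one: the music exists only inside Mei-Lin's mind; Paloma can't hear it → meta-diegetic.
Scene two: it's detached from Mei-Lin entirely and plays over unrelated images with no in-world source — conventional underscore → non-diegetic.

meta-diegetic, non-diegetic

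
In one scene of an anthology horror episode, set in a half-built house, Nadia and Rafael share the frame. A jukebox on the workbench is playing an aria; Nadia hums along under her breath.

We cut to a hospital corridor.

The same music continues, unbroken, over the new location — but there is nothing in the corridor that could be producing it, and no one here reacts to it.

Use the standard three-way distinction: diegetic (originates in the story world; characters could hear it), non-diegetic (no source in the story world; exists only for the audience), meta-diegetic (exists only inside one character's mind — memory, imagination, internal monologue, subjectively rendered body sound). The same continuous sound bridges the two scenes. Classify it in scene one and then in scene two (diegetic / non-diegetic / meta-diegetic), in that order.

Scene one: a jukebox is an on-screen source and Nadia reacts to it → diegetic.
Scene two: there is no source in the corridor and no one hears it — it's now underscore → non-diegetic.

diegetic, non-diegetic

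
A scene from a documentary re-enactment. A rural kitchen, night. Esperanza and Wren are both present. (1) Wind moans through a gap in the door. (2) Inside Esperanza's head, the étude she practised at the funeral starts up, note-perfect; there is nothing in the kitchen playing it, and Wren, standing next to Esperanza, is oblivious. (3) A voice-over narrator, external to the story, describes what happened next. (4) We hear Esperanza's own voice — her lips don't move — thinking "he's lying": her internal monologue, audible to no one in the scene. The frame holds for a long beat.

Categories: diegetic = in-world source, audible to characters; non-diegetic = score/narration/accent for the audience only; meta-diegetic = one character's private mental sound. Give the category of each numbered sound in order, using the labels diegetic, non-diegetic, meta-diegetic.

(1) wind is part of the location's real environment → diegetic.
Sound (2): remembered music, private to Esperanza — Wren is oblivious because it isn't in the room, so meta-diegetic.
(3) commentary laid over the scene from outside the fiction → non-diegetic.
(4) is meta-diegetic: internal monologue — inside Esperanza's mind, not spoken into the scene.

diegetic, meta-diegetic, non-diegetic, meta-diegetic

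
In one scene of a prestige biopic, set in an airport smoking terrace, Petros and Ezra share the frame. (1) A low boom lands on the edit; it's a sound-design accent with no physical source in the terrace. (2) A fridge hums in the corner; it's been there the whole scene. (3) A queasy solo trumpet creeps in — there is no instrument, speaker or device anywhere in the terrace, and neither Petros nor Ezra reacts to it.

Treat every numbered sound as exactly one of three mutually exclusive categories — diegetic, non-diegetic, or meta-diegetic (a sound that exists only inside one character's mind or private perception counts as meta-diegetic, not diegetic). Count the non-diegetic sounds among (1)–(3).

2

(1) is non-diegetic: nothing in the scene produces it; it's an accent added for the audience.
(2) it's the actual ambient sound of the location → diegetic.
Sound (3): nothing in the terrace produces it and the characters don't hear it — pure soundtrack, so non-diegetic.
So 2 of the 3 are non-diegetic: (1), (3).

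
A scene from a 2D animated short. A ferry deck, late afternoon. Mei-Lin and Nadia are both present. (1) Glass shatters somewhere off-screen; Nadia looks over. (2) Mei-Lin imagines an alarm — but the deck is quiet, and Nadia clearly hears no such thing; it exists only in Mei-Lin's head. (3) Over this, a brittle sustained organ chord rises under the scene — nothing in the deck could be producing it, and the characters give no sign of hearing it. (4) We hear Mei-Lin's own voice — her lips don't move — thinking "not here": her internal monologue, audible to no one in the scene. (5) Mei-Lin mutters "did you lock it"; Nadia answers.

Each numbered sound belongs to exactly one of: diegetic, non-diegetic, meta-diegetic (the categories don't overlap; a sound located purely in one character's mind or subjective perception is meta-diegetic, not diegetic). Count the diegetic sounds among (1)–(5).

2

(1) an in-world source (glass); characters could hear it → diegetic.
(2) is meta-diegetic: subjective to Mei-Lin: the deck is silent and Nadia hears nothing.
(3) is non-diegetic: nothing in the deck produces it and the characters don't hear it — pure soundtrack.
(4) Mei-Lin's thought-voice: a private mental sound no other character can hear → meta-diegetic.
(5) is diegetic: spoken by a character present in the story world.
So 2 of the 5 are diegetic: (1), (5).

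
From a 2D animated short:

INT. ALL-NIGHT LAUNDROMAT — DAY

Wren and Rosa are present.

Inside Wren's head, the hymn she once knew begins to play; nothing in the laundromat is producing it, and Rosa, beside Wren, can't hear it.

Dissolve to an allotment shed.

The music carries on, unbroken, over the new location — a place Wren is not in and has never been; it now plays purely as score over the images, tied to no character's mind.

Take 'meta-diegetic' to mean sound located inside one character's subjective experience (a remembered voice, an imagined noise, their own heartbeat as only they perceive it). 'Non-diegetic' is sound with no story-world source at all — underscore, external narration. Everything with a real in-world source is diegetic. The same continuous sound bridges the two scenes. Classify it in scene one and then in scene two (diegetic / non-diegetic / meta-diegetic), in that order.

meta-diegetic, non-diegetic

Scene one: the music exists only inside Wren's mind; Rosa can't hear it → meta-diegetic.
Scene two: it's detached from Wren entirely and plays over unrelated images with no in-world source — conventional underscore → non-diegetic.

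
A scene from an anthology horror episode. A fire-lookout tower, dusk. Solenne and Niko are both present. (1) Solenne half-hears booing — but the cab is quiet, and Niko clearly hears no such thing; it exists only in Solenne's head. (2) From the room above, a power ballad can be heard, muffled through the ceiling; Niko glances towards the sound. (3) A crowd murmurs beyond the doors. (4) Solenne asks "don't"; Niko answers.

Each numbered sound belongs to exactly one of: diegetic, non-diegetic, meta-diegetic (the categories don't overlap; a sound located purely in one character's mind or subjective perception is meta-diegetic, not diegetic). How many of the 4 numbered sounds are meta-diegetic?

1

Sound (1): the sound is imagined by Solenne; nothing in the story world is producing it and Niko can't hear it, so meta-diegetic.
(2) off-screen diegetic: the source is out of frame but still in the story's space → diegetic.
(3) is diegetic: ambient/room sound belonging to the story's physical space.
(4) is diegetic: Solenne is a character speaking aloud in the scene.
So 1 of the 4 is meta-diegetic: (1).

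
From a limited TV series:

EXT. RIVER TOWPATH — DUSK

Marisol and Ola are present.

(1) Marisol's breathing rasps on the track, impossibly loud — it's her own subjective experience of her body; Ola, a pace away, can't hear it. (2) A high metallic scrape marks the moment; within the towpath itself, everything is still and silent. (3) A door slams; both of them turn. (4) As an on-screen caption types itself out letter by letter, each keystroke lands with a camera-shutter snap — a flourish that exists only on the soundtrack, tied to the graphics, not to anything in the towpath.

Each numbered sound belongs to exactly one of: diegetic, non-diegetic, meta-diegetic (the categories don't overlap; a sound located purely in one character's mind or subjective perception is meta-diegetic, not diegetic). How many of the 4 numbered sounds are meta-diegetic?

1

Sound (1): a subjective body sound — Marisol's private perception, inaudible to Ola, so meta-diegetic.
(2) is non-diegetic: nothing in the scene produces it; it's an accent added for the audience.
(3) a door is a real object/event in the scene's world → diegetic.
(4) the caption isn't part of the story world, so neither is the sound tied to it → non-diegetic.
Meta-diegetic: (1) — that's 1.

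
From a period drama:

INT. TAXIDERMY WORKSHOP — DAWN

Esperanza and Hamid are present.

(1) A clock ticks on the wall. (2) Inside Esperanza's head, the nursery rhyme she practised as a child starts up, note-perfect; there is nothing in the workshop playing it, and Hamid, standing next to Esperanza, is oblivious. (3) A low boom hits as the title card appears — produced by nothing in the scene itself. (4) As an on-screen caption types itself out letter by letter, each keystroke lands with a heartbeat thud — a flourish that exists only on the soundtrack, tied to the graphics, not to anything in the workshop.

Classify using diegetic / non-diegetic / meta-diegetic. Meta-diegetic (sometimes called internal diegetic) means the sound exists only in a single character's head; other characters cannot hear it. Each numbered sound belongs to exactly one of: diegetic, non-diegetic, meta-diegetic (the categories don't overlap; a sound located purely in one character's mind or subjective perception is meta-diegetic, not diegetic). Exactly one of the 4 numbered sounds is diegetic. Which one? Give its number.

1

(1) a clock is a real object/event in the scene's world → diegetic.
(2) is meta-diegetic: remembered music, private to Esperanza — Hamid is oblivious because it isn't in the room.
Sound (3): nothing in the scene produces it; it's an accent added for the audience, so non-diegetic.
Sound (4): it accompanies on-screen graphics, not anything inside the story world, so non-diegetic.
Only (1) is diegetic.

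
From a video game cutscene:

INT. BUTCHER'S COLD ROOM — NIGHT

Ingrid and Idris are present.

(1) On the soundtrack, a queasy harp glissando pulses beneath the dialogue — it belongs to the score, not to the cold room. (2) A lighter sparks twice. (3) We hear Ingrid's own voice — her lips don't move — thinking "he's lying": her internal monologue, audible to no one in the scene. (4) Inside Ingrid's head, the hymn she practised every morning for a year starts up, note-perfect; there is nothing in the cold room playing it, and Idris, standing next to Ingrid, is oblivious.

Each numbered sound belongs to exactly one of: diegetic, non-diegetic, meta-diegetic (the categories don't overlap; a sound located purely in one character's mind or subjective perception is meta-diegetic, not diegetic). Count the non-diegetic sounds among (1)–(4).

(1) is non-diegetic: it has no source in the story world and no character can hear it — it's underscore.
Sound (2): a lighter is a real object/event in the scene's world, so diegetic.
(3) is meta-diegetic: it's Ingrid's unspoken thought, heard only by the audience via her subjectivity.
(4) is meta-diegetic: remembered music, private to Ingrid — Idris is oblivious because it isn't in the room.
Non-diegetic: (1) — that's 1.

1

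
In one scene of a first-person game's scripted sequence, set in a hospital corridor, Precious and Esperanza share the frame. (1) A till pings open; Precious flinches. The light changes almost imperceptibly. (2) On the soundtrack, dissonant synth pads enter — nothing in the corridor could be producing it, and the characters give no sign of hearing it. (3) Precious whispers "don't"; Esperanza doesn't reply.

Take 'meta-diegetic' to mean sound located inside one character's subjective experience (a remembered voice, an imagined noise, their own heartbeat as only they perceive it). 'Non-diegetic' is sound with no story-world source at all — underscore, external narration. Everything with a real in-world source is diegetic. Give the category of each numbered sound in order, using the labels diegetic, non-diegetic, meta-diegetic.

diegetic, non-diegetic, diegetic

(1) is diegetic: an in-world source (a till); characters could hear it.
Sound (2): nothing in the corridor produces it and the characters don't hear it — pure soundtrack, so non-diegetic.
(3) is diegetic: spoken by a character present in the story world.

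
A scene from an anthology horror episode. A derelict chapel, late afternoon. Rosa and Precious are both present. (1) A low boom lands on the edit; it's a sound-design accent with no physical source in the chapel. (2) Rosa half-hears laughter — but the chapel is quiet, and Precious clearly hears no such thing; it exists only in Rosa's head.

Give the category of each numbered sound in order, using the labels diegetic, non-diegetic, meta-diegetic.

Sound (1): nothing in the scene produces it; it's an accent added for the audience, so non-diegetic.
(2) subjective to Rosa: the chapel is silent and Precious hears nothing → meta-diegetic.

non-diegetic, meta-diegetic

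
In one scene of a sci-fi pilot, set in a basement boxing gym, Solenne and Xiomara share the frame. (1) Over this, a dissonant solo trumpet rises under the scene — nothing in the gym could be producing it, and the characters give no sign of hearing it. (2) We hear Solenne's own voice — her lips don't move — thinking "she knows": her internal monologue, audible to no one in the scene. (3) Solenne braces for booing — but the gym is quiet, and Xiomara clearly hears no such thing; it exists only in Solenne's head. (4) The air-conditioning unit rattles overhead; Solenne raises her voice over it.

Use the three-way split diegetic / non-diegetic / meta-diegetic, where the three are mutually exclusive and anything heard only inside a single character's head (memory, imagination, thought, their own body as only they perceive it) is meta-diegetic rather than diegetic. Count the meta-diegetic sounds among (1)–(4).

(1) is non-diegetic: nothing in the gym produces it and the characters don't hear it — pure soundtrack.
(2) is meta-diegetic: internal monologue — inside Solenne's mind, not spoken into the scene.
(3) Solenne alone 'hears' it — an imagined sound, not present in the space → meta-diegetic.
Sound (4): ambient/room sound belonging to the story's physical space, so diegetic.
So 2 of the 4 are meta-diegetic: (2), (3).

2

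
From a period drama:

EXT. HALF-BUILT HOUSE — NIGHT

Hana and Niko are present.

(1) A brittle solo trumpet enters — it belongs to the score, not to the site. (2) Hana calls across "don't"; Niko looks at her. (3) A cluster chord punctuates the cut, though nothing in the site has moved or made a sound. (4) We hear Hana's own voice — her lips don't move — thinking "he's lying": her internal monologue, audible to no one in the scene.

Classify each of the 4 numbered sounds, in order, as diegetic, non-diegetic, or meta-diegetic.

non-diegetic, diegetic, non-diegetic, meta-diegetic

Sound (1): it has no source in the story world and no character can hear it — it's underscore, so non-diegetic.
(2) is diegetic: spoken by a character present in the story world.
(3) is non-diegetic: nothing in the scene produces it; it's an accent added for the audience.
Sound (4): it's Hana's unspoken thought, heard only by the audience via her subjectivity, so meta-diegetic.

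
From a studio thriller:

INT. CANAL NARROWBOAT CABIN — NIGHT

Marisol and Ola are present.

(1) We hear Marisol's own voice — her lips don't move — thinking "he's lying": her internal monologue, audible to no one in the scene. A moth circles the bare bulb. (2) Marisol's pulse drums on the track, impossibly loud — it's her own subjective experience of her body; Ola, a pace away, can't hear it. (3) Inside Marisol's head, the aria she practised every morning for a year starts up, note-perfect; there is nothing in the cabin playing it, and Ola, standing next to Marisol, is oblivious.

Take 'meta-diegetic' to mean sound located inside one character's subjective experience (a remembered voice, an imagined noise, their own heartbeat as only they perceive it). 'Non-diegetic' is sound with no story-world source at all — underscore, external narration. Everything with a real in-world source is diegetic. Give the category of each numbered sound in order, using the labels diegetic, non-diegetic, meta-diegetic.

(1) is meta-diegetic: Marisol's thought-voice: a private mental sound no other character can hear.
Sound (2): it's Marisol's internal bodily sensation rendered as sound; only Marisol 'hears' it, so meta-diegetic.
Sound (3): remembered music, private to Marisol — Ola is oblivious because it isn't in the room, so meta-diegetic.

meta-diegetic, meta-diegetic, meta-diegetic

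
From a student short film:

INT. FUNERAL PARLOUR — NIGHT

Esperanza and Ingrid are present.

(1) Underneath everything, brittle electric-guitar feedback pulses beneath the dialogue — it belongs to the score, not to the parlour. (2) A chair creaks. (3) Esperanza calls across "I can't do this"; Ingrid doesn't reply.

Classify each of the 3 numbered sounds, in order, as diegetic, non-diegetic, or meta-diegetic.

non-diegetic, diegetic, diegetic

(1) is non-diegetic: it has no source in the story world and no character can hear it — it's underscore.
(2) is diegetic: a chair is a real object/event in the scene's world.
(3) on-screen dialogue — Esperanza speaks and Ingrid is there to hear → diegetic.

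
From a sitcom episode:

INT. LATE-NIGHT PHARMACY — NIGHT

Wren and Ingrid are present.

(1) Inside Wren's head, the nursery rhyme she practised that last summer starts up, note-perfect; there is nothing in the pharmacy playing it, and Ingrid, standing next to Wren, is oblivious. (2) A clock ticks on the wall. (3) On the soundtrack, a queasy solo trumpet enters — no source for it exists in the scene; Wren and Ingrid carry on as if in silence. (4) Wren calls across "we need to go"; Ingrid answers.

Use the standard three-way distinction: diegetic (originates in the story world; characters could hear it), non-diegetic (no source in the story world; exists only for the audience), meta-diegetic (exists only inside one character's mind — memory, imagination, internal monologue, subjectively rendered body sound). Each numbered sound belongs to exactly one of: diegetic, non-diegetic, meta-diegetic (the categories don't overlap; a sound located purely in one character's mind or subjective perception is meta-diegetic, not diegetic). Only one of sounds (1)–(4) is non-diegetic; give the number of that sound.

(1) remembered music, private to Wren — Ingrid is oblivious because it isn't in the room → meta-diegetic.
(2) is diegetic: an in-world source (a clock); characters could hear it.
Sound (3): nothing in the pharmacy produces it and the characters don't hear it — pure soundtrack, so non-diegetic.
(4) is diegetic: spoken by a character present in the story world.
Only (3) is non-diegetic.

3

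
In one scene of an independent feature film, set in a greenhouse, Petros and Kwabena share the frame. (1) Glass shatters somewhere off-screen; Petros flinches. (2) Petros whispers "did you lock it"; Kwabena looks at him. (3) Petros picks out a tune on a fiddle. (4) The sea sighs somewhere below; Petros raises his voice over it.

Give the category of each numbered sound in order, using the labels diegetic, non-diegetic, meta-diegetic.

(1) is diegetic: the sound comes from glass physically present in the location.
(2) is diegetic: on-screen dialogue — Petros speaks and Kwabena is there to hear.
(3) Petros is producing the music live, in the story world → diegetic.
(4) is diegetic: ambient/room sound belonging to the story's physical space.

diegetic, diegetic, diegetic, diegetic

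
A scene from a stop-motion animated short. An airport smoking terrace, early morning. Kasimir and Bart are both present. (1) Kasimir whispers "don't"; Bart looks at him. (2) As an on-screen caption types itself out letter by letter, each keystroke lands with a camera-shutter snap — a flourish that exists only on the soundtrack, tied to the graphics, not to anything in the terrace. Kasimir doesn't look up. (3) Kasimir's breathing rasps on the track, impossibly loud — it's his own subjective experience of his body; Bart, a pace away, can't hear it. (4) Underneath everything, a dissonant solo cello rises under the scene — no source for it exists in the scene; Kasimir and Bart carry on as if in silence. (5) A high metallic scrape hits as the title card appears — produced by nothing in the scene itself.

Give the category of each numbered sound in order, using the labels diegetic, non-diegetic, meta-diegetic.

(1) is diegetic: Kasimir is a character speaking aloud in the scene.
(2) it accompanies on-screen graphics, not anything inside the story world → non-diegetic.
(3) is meta-diegetic: it's Kasimir's internal bodily sensation rendered as sound; only Kasimir 'hears' it.
(4) is non-diegetic: nothing in the terrace produces it and the characters don't hear it — pure soundtrack.
(5) it's a sound-design accent with no in-world source; no one in the scene can hear it → non-diegetic.

diegetic, non-diegetic, meta-diegetic, non-diegetic, non-diegetic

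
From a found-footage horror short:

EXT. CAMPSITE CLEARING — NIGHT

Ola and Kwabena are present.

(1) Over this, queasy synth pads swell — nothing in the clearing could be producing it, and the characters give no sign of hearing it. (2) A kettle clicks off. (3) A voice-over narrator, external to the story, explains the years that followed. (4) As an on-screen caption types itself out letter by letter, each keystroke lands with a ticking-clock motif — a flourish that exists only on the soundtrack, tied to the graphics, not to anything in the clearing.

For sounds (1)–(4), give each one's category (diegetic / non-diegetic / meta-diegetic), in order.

(1) is non-diegetic: nothing in the clearing produces it and the characters don't hear it — pure soundtrack.
(2) is diegetic: the sound comes from a kettle physically present in the location.
(3) is non-diegetic: external voice-over — not a character, not heard by anyone in the scene.
Sound (4): it accompanies on-screen graphics, not anything inside the story world, so non-diegetic.

non-diegetic, diegetic, non-diegetic, non-diegetic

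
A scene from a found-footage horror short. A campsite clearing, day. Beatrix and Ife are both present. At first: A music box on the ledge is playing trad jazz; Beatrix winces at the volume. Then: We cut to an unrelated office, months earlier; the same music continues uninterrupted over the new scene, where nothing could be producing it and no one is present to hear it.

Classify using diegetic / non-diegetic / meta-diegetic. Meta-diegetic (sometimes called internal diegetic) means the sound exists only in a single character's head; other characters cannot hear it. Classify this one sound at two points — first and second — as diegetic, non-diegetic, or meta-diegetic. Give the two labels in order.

First: a music box is a real in-scene source and Beatrix reacts to it → diegetic.
Second: there is no longer any in-world source and no one can hear it — it has become underscore → non-diegetic.

diegetic, non-diegetic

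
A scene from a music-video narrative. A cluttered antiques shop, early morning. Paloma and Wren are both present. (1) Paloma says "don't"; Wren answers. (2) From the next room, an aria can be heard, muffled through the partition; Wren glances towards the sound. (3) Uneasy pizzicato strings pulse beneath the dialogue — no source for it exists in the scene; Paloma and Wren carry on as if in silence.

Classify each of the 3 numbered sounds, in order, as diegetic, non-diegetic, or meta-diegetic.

diegetic, diegetic, non-diegetic

(1) is diegetic: Paloma is a character speaking aloud in the scene.
Sound (2): the music has an off-screen but real-world source and a character hears it, so diegetic.
(3) nothing in the shop produces it and the characters don't hear it — pure soundtrack → non-diegetic.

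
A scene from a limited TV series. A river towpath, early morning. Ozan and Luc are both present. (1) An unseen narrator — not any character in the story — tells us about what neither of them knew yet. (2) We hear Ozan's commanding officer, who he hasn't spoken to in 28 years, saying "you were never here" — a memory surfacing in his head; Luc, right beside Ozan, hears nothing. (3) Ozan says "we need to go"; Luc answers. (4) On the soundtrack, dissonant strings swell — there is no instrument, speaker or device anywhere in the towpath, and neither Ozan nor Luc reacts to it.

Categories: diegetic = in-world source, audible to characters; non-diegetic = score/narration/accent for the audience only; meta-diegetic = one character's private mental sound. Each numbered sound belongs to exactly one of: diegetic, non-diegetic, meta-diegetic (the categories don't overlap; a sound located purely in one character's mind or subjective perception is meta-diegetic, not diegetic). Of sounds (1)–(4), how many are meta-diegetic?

1

(1) commentary laid over the scene from outside the fiction → non-diegetic.
(2) a remembered line, private to Ozan — not present in the room, not audible to Luc → meta-diegetic.
(3) on-screen dialogue — Ozan speaks and Luc is there to hear → diegetic.
(4) it has no source in the story world and no character can hear it — it's underscore → non-diegetic.
So 1 of the 4 is meta-diegetic: (2).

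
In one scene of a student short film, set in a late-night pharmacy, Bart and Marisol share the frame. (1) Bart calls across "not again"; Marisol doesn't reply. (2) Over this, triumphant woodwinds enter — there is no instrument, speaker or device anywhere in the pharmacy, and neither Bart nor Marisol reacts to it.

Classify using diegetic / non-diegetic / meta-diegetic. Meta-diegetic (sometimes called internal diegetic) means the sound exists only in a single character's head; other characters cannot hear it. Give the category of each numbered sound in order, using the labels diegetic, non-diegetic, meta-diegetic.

Sound (1): spoken by a character present in the story world, so diegetic.
(2) it has no source in the story world and no character can hear it — it's underscore → non-diegetic.

diegetic, non-diegetic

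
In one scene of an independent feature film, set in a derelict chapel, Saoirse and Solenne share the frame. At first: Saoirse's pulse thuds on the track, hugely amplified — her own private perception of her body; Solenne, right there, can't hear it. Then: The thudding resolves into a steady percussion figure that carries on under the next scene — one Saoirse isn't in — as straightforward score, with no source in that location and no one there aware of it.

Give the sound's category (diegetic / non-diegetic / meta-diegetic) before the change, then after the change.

meta-diegetic, non-diegetic

Before the change: it's Saoirse's subjective body sound, inaudible to Solenne → meta-diegetic.
After the change: detached from Saoirse and playing as sourceless score over a scene she isn't in — for the audience only → non-diegetic.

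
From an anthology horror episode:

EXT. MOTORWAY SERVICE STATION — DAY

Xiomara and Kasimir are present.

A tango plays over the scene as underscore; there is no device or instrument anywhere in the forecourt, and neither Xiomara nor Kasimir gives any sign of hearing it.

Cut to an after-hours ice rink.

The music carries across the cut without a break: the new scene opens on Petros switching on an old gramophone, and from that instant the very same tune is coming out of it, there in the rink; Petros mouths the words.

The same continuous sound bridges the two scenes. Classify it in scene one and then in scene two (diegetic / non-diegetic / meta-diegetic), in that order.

Scene one: there's no in-world source anywhere and no character hears it — underscore for the audience only → non-diegetic.
Scene two: once Petros turns on an old gramophone, the music has a real source in the story world and Petros reacts to it → diegetic.

non-diegetic, diegetic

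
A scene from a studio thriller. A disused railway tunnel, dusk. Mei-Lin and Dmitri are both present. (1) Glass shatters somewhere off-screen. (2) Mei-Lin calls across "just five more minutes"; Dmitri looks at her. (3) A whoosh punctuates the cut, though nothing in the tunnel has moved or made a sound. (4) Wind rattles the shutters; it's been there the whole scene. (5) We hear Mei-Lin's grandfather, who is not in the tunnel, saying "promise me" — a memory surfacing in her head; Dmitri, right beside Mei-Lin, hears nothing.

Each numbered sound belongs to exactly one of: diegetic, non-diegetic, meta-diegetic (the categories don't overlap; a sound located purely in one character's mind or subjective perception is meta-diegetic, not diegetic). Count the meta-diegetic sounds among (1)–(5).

1

Sound (1): glass is a real object/event in the scene's world, so diegetic.
(2) Mei-Lin is a character speaking aloud in the scene → diegetic.
(3) an editorial stinger — it belongs to the cut, not the story world → non-diegetic.
(4) ambient/room sound belonging to the story's physical space → diegetic.
(5) it's Mei-Lin's recollection rendered as sound; the other character can't hear it → meta-diegetic.
Meta-diegetic: (5) — that's 1.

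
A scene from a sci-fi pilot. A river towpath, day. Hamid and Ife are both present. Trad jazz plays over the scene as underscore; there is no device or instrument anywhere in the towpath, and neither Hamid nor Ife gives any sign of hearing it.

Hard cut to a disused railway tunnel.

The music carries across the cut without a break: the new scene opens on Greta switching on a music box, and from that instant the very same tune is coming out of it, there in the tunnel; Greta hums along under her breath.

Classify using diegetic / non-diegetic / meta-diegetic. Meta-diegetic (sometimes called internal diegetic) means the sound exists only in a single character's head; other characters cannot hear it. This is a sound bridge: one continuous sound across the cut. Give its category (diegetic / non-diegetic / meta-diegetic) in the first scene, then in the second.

Scene one: there's no in-world source anywhere and no character hears it — underscore for the audience only → non-diegetic.
Scene two: once Greta turns on a music box, the music has a real source in the story world and Greta reacts to it → diegetic.

non-diegetic, diegetic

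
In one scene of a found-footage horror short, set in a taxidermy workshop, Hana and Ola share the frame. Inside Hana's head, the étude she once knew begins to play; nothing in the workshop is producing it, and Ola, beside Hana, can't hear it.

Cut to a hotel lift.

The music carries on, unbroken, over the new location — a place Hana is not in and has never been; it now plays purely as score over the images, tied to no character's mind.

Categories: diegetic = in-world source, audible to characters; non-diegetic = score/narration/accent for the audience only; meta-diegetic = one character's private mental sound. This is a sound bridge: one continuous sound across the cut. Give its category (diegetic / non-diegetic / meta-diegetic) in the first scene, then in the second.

Scene one: the music exists only inside Hana's mind; Ola can't hear it → meta-diegetic.
Scene two: it's detached from Hana entirely and plays over unrelated images with no in-world source — conventional underscore → non-diegetic.

meta-diegetic, non-diegetic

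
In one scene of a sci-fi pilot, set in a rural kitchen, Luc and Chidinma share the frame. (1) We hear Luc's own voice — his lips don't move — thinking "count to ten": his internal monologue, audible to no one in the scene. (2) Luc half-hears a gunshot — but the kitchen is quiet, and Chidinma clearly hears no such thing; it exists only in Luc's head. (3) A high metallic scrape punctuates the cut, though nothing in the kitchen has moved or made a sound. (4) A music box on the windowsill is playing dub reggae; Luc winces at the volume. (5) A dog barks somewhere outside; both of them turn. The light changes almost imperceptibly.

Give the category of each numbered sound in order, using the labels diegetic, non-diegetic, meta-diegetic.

meta-diegetic, meta-diegetic, non-diegetic, diegetic, diegetic

Sound (1): it's Luc's unspoken thought, heard only by the audience via his subjectivity, so meta-diegetic.
Sound (2): subjective to Luc: the kitchen is silent and Chidinma hears nothing, so meta-diegetic.
(3) nothing in the scene produces it; it's an accent added for the audience → non-diegetic.
Sound (4): source music from a music box, which exists in the story world, so diegetic.
(5) an in-world source (a dog); characters could hear it → diegetic.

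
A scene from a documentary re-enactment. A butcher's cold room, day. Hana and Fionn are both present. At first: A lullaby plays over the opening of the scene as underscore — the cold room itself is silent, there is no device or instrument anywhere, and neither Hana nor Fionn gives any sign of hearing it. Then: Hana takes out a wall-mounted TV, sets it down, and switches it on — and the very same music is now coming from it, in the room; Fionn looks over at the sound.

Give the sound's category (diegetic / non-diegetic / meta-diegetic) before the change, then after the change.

non-diegetic, diegetic

Before the change: no in-world source exists and no character can hear it — underscore → non-diegetic.
After the change: a wall-mounted TV is now a real source in the story world and the characters hear it → diegetic.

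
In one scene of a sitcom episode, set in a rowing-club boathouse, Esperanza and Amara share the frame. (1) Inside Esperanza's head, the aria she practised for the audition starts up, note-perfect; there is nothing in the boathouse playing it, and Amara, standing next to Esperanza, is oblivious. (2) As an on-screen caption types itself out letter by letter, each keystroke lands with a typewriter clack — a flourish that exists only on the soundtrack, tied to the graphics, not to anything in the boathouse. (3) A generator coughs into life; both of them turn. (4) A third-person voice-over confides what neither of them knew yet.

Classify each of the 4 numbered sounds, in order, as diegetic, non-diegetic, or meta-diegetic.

(1) is meta-diegetic: remembered music, private to Esperanza — Amara is oblivious because it isn't in the room.
(2) sound married to a title/caption — outside the diegesis by definition → non-diegetic.
(3) the sound comes from a generator physically present in the location → diegetic.
(4) commentary laid over the scene from outside the fiction → non-diegetic.

meta-diegetic, non-diegetic, diegetic, non-diegetic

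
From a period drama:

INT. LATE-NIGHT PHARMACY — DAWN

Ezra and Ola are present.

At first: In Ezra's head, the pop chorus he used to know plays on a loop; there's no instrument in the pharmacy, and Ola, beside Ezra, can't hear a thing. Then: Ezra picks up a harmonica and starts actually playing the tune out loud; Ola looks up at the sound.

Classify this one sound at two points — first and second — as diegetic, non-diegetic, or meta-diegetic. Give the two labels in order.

First: the tune exists only as Ezra's private memory; Ola can't hear it → meta-diegetic.
Second: Ezra is now producing it live on a harmonica, in the room, and Ola hears it → diegetic.

meta-diegetic, diegetic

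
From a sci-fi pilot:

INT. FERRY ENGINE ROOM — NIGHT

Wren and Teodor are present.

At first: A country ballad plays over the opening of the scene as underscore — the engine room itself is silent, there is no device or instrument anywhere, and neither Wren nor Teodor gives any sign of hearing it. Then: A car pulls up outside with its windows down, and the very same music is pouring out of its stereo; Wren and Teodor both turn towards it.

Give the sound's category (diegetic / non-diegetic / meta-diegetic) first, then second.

non-diegetic, diegetic

First: no in-world source exists and no character can hear it — underscore → non-diegetic.
Second: the car stereo is now a real source in the story world and the characters hear it → diegetic.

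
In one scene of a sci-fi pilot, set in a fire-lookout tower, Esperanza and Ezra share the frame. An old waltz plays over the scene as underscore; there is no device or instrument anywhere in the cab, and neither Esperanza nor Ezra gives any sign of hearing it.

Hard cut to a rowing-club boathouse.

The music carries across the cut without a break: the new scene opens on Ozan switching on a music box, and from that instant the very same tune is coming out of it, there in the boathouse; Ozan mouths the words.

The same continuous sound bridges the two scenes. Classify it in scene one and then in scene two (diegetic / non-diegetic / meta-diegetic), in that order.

non-diegetic, diegetic

Scene one: there's no in-world source anywhere and no character hears it — underscore for the audience only → non-diegetic.
Scene two: once Ozan turns on a music box, the music has a real source in the story world and Ozan reacts to it → diegetic.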